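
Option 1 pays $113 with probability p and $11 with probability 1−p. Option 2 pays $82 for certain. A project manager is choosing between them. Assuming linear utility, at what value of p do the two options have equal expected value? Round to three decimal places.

p = 0.696

p·113 + (1−p)·11 = 82
102p + 11 = 82
p = (82 − 11) / 102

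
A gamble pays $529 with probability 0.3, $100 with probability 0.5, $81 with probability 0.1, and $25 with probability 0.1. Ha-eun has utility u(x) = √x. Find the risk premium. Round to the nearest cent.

E[u] = 0.3·√529 + 0.5·√100 + 0.1·√81 + 0.1·√25 = 0.3·23 + 0.5·10 + 0.1·9 + 0.1·5 = 13.3
CE = (13.3)² = 176.89
Risk premium = EV − CE = 219.3 − 176.89 = 42.41

$42.41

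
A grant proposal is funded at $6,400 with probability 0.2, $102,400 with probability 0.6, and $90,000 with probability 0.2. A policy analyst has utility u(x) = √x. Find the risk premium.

E[u] = 0.2·√6400 + 0.6·√102400 + 0.2·√90000 = 0.2·80 + 0.6·320 + 0.2·300 = 268
CE = (268)² = 71824
Risk premium = EV − CE = 80720 − 71824 = 8896

$8,896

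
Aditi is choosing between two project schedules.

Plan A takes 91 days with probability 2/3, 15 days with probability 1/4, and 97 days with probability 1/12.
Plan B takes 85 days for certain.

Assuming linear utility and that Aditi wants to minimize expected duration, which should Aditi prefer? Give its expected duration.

Plan A (72.5 days)

Plan A = 2/3 × 91 + 1/4 × 15 + 1/12 × 97 = 60.6667 + 3.75 + 8.0833 = 72.5
Plan B: 85 (certain)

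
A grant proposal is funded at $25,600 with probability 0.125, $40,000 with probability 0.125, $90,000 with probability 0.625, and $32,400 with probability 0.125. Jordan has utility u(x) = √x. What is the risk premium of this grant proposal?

$3,475

E[u] = 0.125·√25600 + 0.125·√40000 + 0.625·√90000 + 0.125·√32400 = 0.125·160 + 0.125·200 + 0.625·300 + 0.125·180 = 255
CE = (255)² = 65025
Risk premium = EV − CE = 68500 − 65025 = 3475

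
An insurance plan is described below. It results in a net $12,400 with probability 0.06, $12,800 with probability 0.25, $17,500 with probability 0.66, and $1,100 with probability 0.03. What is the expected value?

EV = 0.06 × 12400 + 0.25 × 12800 + 0.66 × 17500 + 0.03 × 1100 = 744 + 3200 + 11550 + 33 = 15527

$15,527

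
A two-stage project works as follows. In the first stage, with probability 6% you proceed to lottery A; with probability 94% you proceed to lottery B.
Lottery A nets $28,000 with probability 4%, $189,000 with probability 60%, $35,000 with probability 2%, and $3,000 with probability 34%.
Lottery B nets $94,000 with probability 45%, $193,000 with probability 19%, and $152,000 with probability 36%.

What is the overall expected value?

EV(A) = 0.04 × 28000 + 0.6 × 189000 + 0.02 × 35000 + 0.34 × 3000 = 1120 + 113400 + 700 + 1020 = 116240
EV(B) = 0.45 × 94000 + 0.19 × 193000 + 0.36 × 152000 = 42300 + 36670 + 54720 = 133690
Overall = 0.06 × 116240 + 0.94 × 133690 = 6974.4 + 125668.6 = 132643

$132,643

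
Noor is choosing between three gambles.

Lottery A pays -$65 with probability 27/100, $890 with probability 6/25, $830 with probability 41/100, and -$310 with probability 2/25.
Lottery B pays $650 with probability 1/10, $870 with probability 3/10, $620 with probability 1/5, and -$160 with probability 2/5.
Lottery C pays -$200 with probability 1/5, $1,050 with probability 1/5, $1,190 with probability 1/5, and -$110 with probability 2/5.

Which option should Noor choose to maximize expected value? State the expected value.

Lottery A = 27/100 × (-65) + 6/25 × 890 + 41/100 × 830 + 2/25 × (-310) = -17.55 + 213.6 + 340.3 − 24.8 = 511.55
Lottery B = 1/10 × 650 + 3/10 × 870 + 1/5 × 620 + 2/5 × (-160) = 65 + 261 + 124 − 64 = 386
Lottery C = 1/5 × (-200) + 1/5 × 1050 + 1/5 × 1190 + 2/5 × (-110) = -40 + 210 + 238 − 44 = 364

Lottery A ($511.55)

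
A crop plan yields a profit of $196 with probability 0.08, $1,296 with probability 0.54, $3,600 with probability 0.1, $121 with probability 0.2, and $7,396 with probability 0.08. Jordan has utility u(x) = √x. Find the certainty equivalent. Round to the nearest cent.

E[u] = 0.08·√196 + 0.54·√1296 + 0.1·√3600 + 0.2·√121 + 0.08·√7396 = 0.08·14 + 0.54·36 + 0.1·60 + 0.2·11 + 0.08·86 = 35.64
CE = (35.64)² = 1270.2096

$1,270.21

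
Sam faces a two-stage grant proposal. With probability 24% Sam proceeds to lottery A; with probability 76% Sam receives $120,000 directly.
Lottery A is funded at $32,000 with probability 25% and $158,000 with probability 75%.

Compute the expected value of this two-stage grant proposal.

$121,560

EV(A) = 0.25 × 32000 + 0.75 × 158000 = 8000 + 118500 = 126500
Branch B: 120000 (certain)
Overall = 0.24 × 126500 + 0.76 × 120000 = 30360 + 91200 = 121560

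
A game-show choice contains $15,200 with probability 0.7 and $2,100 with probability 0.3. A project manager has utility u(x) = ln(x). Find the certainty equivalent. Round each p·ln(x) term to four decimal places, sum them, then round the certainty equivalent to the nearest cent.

E[u] = 0.7·ln(15200) + 0.3·ln(2100) = 6.7403 + 2.2949 = 9.0352
CE = e^9.0352 ≈ 8393.39

$8,393.39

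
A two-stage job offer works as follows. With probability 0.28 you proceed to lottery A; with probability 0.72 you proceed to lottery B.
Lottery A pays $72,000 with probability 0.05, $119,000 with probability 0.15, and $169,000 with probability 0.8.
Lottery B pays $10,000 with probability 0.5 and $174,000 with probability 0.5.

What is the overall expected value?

EV(A) = 0.05 × 72000 + 0.15 × 119000 + 0.8 × 169000 = 3600 + 17850 + 135200 = 156650
EV(B) = 0.5 × 10000 + 0.5 × 174000 = 5000 + 87000 = 92000
Overall = 0.28 × 156650 + 0.72 × 92000 = 43862 + 66240 = 110102

$110,102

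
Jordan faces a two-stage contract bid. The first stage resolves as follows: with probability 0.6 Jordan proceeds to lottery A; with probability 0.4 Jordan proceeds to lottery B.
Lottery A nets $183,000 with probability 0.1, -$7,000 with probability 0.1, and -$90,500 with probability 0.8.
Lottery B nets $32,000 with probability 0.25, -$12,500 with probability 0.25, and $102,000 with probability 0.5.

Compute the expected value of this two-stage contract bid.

-$10,530

EV(A) = 0.1 × 183000 + 0.1 × (-7000) + 0.8 × (-90500) = 18300 − 700 − 72400 = -54800
EV(B) = 0.25 × 32000 + 0.25 × (-12500) + 0.5 × 102000 = 8000 − 3125 + 51000 = 55875
Overall = 0.6 × (-54800) + 0.4 × 55875 = -32880 + 22350 = -10530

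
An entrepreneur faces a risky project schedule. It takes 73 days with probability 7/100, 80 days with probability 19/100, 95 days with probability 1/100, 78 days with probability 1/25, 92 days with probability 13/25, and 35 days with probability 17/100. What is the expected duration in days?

EV = 7/100 × 73 + 19/100 × 80 + 1/100 × 95 + 1/25 × 78 + 13/25 × 92 + 17/100 × 35 = 5.11 + 15.2 + 0.95 + 3.12 + 47.84 + 5.95 = 78.17

78.17 days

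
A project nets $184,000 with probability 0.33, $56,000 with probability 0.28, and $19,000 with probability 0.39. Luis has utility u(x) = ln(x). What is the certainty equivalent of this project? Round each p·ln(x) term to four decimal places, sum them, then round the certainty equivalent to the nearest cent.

$54,404.38

E[u] = 0.33·ln(184000) + 0.28·ln(56000) + 0.39·ln(19000) = 4.0005 + 3.0613 + 3.8424 = 10.9042
CE = e^10.9042 ≈ 54404.38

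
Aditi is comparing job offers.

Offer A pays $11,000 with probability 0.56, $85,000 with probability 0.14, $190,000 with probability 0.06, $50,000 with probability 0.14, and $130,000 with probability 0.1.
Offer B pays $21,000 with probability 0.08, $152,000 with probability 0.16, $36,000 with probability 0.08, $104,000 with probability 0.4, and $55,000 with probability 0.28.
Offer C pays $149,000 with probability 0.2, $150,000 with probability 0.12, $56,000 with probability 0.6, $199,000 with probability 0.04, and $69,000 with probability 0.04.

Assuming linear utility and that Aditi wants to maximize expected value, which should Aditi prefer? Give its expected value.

Offer C ($92,120)

Offer A = 0.56 × 11000 + 0.14 × 85000 + 0.06 × 190000 + 0.14 × 50000 + 0.1 × 130000 = 6160 + 11900 + 11400 + 7000 + 13000 = 49460
Offer B = 0.08 × 21000 + 0.16 × 152000 + 0.08 × 36000 + 0.4 × 104000 + 0.28 × 55000 = 1680 + 24320 + 2880 + 41600 + 15400 = 85880
Offer C = 0.2 × 149000 + 0.12 × 150000 + 0.6 × 56000 + 0.04 × 199000 + 0.04 × 69000 = 29800 + 18000 + 33600 + 7960 + 2760 = 92120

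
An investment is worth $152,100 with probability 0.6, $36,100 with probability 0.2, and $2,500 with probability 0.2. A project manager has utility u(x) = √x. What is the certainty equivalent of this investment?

$79,524

E[u] = 0.6·√152100 + 0.2·√36100 + 0.2·√2500 = 0.6·390 + 0.2·190 + 0.2·50 = 282
CE = (282)² = 79524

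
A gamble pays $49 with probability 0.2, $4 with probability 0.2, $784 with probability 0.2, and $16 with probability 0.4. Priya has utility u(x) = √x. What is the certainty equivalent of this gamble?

$81

E[u] = 0.2·√49 + 0.2·√4 + 0.2·√784 + 0.4·√16 = 0.2·7 + 0.2·2 + 0.2·28 + 0.4·4 = 9
CE = (9)² = 81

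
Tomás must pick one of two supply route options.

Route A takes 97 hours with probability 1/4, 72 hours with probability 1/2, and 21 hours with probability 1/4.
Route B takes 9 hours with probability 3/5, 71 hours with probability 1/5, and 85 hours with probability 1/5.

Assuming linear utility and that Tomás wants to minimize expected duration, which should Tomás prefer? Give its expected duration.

Route A = 1/4 × 97 + 1/2 × 72 + 1/4 × 21 = 24.25 + 36 + 5.25 = 65.5
Route B = 3/5 × 9 + 1/5 × 71 + 1/5 × 85 = 5.4 + 14.2 + 17 = 36.6

Route B (36.6 hours)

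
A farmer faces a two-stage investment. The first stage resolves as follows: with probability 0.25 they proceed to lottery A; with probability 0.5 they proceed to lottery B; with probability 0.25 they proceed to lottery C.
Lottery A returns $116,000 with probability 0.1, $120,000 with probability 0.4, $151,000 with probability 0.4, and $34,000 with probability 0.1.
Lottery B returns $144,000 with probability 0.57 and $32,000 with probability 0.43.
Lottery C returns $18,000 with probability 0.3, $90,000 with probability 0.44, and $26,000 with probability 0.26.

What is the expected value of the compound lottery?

$91,710

EV(A) = 0.1 × 116000 + 0.4 × 120000 + 0.4 × 151000 + 0.1 × 34000 = 11600 + 48000 + 60400 + 3400 = 123400
EV(B) = 0.57 × 144000 + 0.43 × 32000 = 82080 + 13760 = 95840
EV(C) = 0.3 × 18000 + 0.44 × 90000 + 0.26 × 26000 = 5400 + 39600 + 6760 = 51760
Overall = 0.25 × 123400 + 0.5 × 95840 + 0.25 × 51760 = 30850 + 47920 + 12940 = 91710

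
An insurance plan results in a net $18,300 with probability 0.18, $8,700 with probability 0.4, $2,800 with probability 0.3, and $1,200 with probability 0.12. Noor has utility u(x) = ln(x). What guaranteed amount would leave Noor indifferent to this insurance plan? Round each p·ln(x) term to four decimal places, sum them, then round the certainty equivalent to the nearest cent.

E[u] = 0.18·ln(18300) + 0.4·ln(8700) + 0.3·ln(2800) + 0.12·ln(1200) = 1.7666 + 3.6284 + 2.3812 + 0.8508 = 8.6270
CE = e^8.6270 ≈ 5580.31

$5,580.31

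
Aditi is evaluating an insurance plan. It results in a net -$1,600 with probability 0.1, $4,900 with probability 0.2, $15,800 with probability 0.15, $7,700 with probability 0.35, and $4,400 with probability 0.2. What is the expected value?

$6,765

EV = 0.1 × (-1600) + 0.2 × 4900 + 0.15 × 15800 + 0.35 × 7700 + 0.2 × 4400 = -160 + 980 + 2370 + 2695 + 880 = 6765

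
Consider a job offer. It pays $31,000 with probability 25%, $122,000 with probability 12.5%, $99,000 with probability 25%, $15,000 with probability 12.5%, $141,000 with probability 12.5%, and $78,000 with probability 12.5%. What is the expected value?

EV = 0.25 × 31000 + 0.125 × 122000 + 0.25 × 99000 + 0.125 × 15000 + 0.125 × 141000 + 0.125 × 78000 = 7750 + 15250 + 24750 + 1875 + 17625 + 9750 = 77000

$77,000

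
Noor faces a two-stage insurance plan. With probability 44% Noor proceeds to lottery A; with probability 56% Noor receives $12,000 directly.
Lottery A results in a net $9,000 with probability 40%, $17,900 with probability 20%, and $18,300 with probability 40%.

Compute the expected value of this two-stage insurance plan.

EV(A) = 0.4 × 9000 + 0.2 × 17900 + 0.4 × 18300 = 3600 + 3580 + 7320 = 14500
Branch B: 12000 (certain)
Overall = 0.44 × 14500 + 0.56 × 12000 = 6380 + 6720 = 13100

$13,100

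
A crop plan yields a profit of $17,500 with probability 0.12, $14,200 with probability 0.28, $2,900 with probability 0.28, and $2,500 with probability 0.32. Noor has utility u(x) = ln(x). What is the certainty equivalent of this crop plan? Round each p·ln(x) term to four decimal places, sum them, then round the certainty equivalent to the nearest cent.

E[u] = 0.12·ln(17500) + 0.28·ln(14200) + 0.28·ln(2900) + 0.32·ln(2500) = 1.1724 + 2.6771 + 2.2323 + 2.5037 = 8.5855
CE = e^8.5855 ≈ 5353.47

$5,353.47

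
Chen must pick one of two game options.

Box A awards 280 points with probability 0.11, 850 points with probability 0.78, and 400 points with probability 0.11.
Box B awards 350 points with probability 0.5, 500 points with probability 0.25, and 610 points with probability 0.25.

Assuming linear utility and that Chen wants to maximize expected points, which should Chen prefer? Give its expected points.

Box A (737.8 points)

Box A = 0.11 × 280 + 0.78 × 850 + 0.11 × 400 = 30.8 + 663 + 44 = 737.8
Box B = 0.5 × 350 + 0.25 × 500 + 0.25 × 610 = 175 + 125 + 152.5 = 452.5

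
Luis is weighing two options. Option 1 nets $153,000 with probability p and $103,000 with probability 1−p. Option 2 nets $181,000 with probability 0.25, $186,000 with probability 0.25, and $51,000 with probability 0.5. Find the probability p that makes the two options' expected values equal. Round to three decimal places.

p = 0.285

EV(Option 2) = 0.25 × 181000 + 0.25 × 186000 + 0.5 × 51000 = 45250 + 46500 + 25500 = 117250
p·153000 + (1−p)·103000 = 117250
50000p + 103000 = 117250
p = (117250 − 103000) / 50000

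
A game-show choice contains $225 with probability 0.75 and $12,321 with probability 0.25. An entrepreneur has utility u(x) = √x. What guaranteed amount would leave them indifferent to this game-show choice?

E[u] = 0.75·√225 + 0.25·√12321 = 0.75·15 + 0.25·111 = 39
CE = (39)² = 1521

$1,521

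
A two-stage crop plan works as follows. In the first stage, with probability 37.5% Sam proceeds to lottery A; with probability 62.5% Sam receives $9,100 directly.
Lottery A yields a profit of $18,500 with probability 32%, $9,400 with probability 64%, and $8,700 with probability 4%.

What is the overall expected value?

$10,294

EV(A) = 0.32 × 18500 + 0.64 × 9400 + 0.04 × 8700 = 5920 + 6016 + 348 = 12284
Branch B: 9100 (certain)
Overall = 0.375 × 12284 + 0.625 × 9100 = 4606.5 + 5687.5 = 10294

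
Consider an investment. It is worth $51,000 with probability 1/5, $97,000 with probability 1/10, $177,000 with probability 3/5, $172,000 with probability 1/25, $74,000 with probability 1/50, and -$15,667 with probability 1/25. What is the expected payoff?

$133,833.32

EV = 1/5 × 51000 + 1/10 × 97000 + 3/5 × 177000 + 1/25 × 172000 + 1/50 × 74000 + 1/25 × (-15667) = 10200 + 9700 + 106200 + 6880 + 1480 − 626.68 = 133833.32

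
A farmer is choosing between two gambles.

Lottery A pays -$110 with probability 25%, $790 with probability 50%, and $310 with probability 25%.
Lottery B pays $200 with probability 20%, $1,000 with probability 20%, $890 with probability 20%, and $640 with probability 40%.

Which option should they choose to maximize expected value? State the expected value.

Lottery A = 0.25 × (-110) + 0.5 × 790 + 0.25 × 310 = -27.5 + 395 + 77.5 = 445
Lottery B = 0.2 × 200 + 0.2 × 1000 + 0.2 × 890 + 0.4 × 640 = 40 + 200 + 178 + 256 = 674

Lottery B ($674)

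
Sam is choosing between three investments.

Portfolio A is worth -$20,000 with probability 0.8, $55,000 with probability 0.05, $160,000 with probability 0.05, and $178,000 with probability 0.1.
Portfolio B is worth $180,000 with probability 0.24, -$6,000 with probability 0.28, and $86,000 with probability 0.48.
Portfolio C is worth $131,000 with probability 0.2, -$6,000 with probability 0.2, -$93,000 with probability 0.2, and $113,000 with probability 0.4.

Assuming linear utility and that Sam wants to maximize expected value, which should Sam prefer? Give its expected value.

Portfolio A = 0.8 × (-20000) + 0.05 × 55000 + 0.05 × 160000 + 0.1 × 178000 = -16000 + 2750 + 8000 + 17800 = 12550
Portfolio B = 0.24 × 180000 + 0.28 × (-6000) + 0.48 × 86000 = 43200 − 1680 + 41280 = 82800
Portfolio C = 0.2 × 131000 + 0.2 × (-6000) + 0.2 × (-93000) + 0.4 × 113000 = 26200 − 1200 − 18600 + 45200 = 51600

Portfolio B ($82,800)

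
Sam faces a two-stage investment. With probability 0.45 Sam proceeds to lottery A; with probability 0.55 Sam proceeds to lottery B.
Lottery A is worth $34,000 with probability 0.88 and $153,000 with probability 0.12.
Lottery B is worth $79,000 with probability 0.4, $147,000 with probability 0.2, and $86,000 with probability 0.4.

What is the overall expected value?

EV(A) = 0.88 × 34000 + 0.12 × 153000 = 29920 + 18360 = 48280
EV(B) = 0.4 × 79000 + 0.2 × 147000 + 0.4 × 86000 = 31600 + 29400 + 34400 = 95400
Overall = 0.45 × 48280 + 0.55 × 95400 = 21726 + 52470 = 74196

$74,196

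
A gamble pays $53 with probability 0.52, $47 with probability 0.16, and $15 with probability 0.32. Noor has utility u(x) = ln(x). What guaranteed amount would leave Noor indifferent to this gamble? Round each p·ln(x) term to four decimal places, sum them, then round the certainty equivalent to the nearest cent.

$34.72

E[u] = 0.52·ln(53) + 0.16·ln(47) + 0.32·ln(15) = 2.0646 + 0.6160 + 0.8666 = 3.5472
CE = e^3.5472 ≈ 34.72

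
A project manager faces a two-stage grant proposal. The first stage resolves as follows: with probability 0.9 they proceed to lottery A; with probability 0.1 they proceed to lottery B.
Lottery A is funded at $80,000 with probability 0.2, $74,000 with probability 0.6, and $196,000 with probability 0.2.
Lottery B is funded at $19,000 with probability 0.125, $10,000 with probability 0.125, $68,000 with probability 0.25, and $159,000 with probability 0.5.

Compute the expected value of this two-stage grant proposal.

EV(A) = 0.2 × 80000 + 0.6 × 74000 + 0.2 × 196000 = 16000 + 44400 + 39200 = 99600
EV(B) = 0.125 × 19000 + 0.125 × 10000 + 0.25 × 68000 + 0.5 × 159000 = 2375 + 1250 + 17000 + 79500 = 100125
Overall = 0.9 × 99600 + 0.1 × 100125 = 89640 + 10012.5 = 99652.5

$99,652.50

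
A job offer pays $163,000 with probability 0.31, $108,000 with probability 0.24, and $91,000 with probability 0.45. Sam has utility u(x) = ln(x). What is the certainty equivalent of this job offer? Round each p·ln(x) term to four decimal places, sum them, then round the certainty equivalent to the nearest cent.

E[u] = 0.31·ln(163000) + 0.24·ln(108000) + 0.45·ln(91000) = 3.7205 + 2.7816 + 5.1384 = 11.6405
CE = e^11.6405 ≈ 113606.95

$113,606.95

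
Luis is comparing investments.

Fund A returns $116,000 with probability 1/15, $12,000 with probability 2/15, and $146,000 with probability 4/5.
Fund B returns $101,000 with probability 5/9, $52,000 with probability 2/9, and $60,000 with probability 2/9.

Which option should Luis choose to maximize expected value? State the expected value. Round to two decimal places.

Fund A ($126,133.33)

Fund A = 1/15 × 116000 + 2/15 × 12000 + 4/5 × 146000 = 7733.3333 + 1600 + 116800 = 126133.3333
Fund B = 5/9 × 101000 + 2/9 × 52000 + 2/9 × 60000 = 56111.1111 + 11555.5556 + 13333.3333 = 81000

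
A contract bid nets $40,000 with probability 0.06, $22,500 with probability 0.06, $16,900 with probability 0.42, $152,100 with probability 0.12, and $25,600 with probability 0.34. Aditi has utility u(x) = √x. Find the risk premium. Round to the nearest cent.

$6,545.76

E[u] = 0.06·√40000 + 0.06·√22500 + 0.42·√16900 + 0.12·√152100 + 0.34·√25600 = 0.06·200 + 0.06·150 + 0.42·130 + 0.12·390 + 0.34·160 = 176.8
CE = (176.8)² = 31258.24
Risk premium = EV − CE = 37804 − 31258.24 = 6545.76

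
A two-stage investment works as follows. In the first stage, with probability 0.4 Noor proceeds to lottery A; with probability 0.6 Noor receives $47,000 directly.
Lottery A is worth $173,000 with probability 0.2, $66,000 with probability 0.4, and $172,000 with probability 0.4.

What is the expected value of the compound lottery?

$80,120

EV(A) = 0.2 × 173000 + 0.4 × 66000 + 0.4 × 172000 = 34600 + 26400 + 68800 = 129800
Branch B: 47000 (certain)
Overall = 0.4 × 129800 + 0.6 × 47000 = 51920 + 28200 = 80120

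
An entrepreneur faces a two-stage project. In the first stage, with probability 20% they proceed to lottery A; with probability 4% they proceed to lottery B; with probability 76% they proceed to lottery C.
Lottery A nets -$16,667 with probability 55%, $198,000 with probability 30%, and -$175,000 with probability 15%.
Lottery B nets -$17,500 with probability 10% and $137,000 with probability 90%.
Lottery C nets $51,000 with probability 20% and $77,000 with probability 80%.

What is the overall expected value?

$64,226.63

EV(A) = 0.55 × (-16667) + 0.3 × 198000 + 0.15 × (-175000) = -9166.85 + 59400 − 26250 = 23983.15
EV(B) = 0.1 × (-17500) + 0.9 × 137000 = -1750 + 123300 = 121550
EV(C) = 0.2 × 51000 + 0.8 × 77000 = 10200 + 61600 = 71800
Overall = 0.2 × 23983.15 + 0.04 × 121550 + 0.76 × 71800 = 4796.63 + 4862 + 54568 = 64226.63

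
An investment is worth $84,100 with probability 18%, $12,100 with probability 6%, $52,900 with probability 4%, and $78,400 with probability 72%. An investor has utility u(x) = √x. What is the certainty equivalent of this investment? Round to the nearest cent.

$72,684.16

E[u] = 0.18·√84100 + 0.06·√12100 + 0.04·√52900 + 0.72·√78400 = 0.18·290 + 0.06·110 + 0.04·230 + 0.72·280 = 269.6
CE = (269.6)² = 72684.16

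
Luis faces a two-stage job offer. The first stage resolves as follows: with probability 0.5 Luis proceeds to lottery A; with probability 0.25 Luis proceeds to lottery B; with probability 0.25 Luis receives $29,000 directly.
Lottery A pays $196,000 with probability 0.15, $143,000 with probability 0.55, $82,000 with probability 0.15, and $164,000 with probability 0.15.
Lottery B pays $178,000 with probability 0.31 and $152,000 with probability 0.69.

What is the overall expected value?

EV(A) = 0.15 × 196000 + 0.55 × 143000 + 0.15 × 82000 + 0.15 × 164000 = 29400 + 78650 + 12300 + 24600 = 144950
EV(B) = 0.31 × 178000 + 0.69 × 152000 = 55180 + 104880 = 160060
Branch C: 29000 (certain)
Overall = 0.5 × 144950 + 0.25 × 160060 + 0.25 × 29000 = 72475 + 40015 + 7250 = 119740

$119,740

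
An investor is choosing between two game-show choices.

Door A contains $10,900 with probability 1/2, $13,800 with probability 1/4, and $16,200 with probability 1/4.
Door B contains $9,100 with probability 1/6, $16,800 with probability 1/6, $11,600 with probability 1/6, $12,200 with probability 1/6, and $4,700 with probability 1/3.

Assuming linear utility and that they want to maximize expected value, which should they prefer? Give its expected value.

Door A ($12,950)

Door A = 1/2 × 10900 + 1/4 × 13800 + 1/4 × 16200 = 5450 + 3450 + 4050 = 12950
Door B = 1/6 × 9100 + 1/6 × 16800 + 1/6 × 11600 + 1/6 × 12200 + 1/3 × 4700 = 1516.6667 + 2800 + 1933.3333 + 2033.3333 + 1566.6667 = 9850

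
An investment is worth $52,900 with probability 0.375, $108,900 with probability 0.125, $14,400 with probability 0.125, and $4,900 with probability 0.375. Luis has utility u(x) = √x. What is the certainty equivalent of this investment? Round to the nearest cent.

E[u] = 0.375·√52900 + 0.125·√108900 + 0.125·√14400 + 0.375·√4900 = 0.375·230 + 0.125·330 + 0.125·120 + 0.375·70 = 168.75
CE = (168.75)² = 28476.5625

$28,476.56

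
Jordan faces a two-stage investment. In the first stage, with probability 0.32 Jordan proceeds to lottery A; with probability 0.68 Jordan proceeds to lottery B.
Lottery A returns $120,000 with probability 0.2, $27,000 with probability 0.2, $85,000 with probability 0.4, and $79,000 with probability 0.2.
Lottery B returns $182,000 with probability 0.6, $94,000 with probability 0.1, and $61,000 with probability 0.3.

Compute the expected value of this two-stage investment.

EV(A) = 0.2 × 120000 + 0.2 × 27000 + 0.4 × 85000 + 0.2 × 79000 = 24000 + 5400 + 34000 + 15800 = 79200
EV(B) = 0.6 × 182000 + 0.1 × 94000 + 0.3 × 61000 = 109200 + 9400 + 18300 = 136900
Overall = 0.32 × 79200 + 0.68 × 136900 = 25344 + 93092 = 118436

$118,436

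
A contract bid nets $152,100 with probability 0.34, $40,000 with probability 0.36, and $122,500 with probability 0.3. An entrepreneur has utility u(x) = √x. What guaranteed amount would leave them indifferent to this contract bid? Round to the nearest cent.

$95,852.16

E[u] = 0.34·√152100 + 0.36·√40000 + 0.3·√122500 = 0.34·390 + 0.36·200 + 0.3·350 = 309.6
CE = (309.6)² = 95852.16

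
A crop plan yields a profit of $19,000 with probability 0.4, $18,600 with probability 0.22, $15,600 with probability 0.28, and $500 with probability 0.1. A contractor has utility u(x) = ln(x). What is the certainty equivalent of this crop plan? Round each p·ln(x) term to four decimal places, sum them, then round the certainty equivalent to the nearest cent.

$12,439.10

E[u] = 0.4·ln(19000) + 0.22·ln(18600) + 0.28·ln(15600) + 0.1·ln(500) = 3.9409 + 2.1628 + 2.7034 + 0.6215 = 9.4286
CE = e^9.4286 ≈ 12439.10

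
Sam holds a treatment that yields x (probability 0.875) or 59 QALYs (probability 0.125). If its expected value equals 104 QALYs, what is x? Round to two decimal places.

x = 110.43 QALYs

0.875·x + 0.125·59 = 104
0.875·x = 104 − 7.375 = 96.625
x = 96.625 / 0.875 = 110.4286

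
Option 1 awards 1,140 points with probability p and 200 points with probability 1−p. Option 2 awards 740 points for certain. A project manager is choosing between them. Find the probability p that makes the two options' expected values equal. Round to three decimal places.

p·1140 + (1−p)·200 = 740
940p + 200 = 740
p = (740 − 200) / 940

p = 0.574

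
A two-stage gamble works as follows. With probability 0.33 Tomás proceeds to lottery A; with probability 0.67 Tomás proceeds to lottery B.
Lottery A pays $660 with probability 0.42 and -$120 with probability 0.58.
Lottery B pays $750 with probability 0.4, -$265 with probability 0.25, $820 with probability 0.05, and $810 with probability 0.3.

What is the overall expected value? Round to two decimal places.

EV(A) = 0.42 × 660 + 0.58 × (-120) = 277.2 − 69.6 = 207.6
EV(B) = 0.4 × 750 + 0.25 × (-265) + 0.05 × 820 + 0.3 × 810 = 300 − 66.25 + 41 + 243 = 517.75
Overall = 0.33 × 207.6 + 0.67 × 517.75 = 68.508 + 346.8925 = 415.4005

$415.40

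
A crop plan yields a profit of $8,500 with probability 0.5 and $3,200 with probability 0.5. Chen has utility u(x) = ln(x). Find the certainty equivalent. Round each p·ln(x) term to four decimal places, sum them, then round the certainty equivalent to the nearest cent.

E[u] = 0.5·ln(8500) + 0.5·ln(3200) = 4.5239 + 4.0355 = 8.5594
CE = e^8.5594 ≈ 5215.55

$5,215.55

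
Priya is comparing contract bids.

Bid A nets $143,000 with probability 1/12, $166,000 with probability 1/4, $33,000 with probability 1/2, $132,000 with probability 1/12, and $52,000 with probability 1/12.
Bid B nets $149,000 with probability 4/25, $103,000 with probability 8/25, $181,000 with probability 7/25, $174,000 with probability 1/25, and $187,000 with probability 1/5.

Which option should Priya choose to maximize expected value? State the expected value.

Bid A = 1/12 × 143000 + 1/4 × 166000 + 1/2 × 33000 + 1/12 × 132000 + 1/12 × 52000 = 11916.6667 + 41500 + 16500 + 11000 + 4333.3333 = 85250
Bid B = 4/25 × 149000 + 8/25 × 103000 + 7/25 × 181000 + 1/25 × 174000 + 1/5 × 187000 = 23840 + 32960 + 50680 + 6960 + 37400 = 151840

Bid B ($151,840)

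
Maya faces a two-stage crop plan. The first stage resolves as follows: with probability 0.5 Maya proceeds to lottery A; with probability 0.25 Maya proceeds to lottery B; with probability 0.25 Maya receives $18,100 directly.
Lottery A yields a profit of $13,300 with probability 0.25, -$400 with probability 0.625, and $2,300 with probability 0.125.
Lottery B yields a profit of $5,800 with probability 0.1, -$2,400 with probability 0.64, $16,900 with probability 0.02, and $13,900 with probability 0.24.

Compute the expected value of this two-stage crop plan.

EV(A) = 0.25 × 13300 + 0.625 × (-400) + 0.125 × 2300 = 3325 − 250 + 287.5 = 3362.5
EV(B) = 0.1 × 5800 + 0.64 × (-2400) + 0.02 × 16900 + 0.24 × 13900 = 580 − 1536 + 338 + 3336 = 2718
Branch C: 18100 (certain)
Overall = 0.5 × 3362.5 + 0.25 × 2718 + 0.25 × 18100 = 1681.25 + 679.5 + 4525 = 6885.75

$6,885.75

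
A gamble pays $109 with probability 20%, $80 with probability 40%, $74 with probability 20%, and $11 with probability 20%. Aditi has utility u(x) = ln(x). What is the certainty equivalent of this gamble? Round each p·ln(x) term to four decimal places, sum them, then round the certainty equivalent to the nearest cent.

$56.35

E[u] = 0.2·ln(109) + 0.4·ln(80) + 0.2·ln(74) + 0.2·ln(11) = 0.9383 + 1.7528 + 0.8608 + 0.4796 = 4.0315
CE = e^4.0315 ≈ 56.35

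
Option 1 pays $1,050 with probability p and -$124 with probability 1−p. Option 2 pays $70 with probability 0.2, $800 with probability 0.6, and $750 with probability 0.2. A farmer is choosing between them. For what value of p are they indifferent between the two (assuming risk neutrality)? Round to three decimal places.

p = 0.654

EV(Option 2) = 0.2 × 70 + 0.6 × 800 + 0.2 × 750 = 14 + 480 + 150 = 644
p·1050 + (1−p)·(-124) = 644
1174p − 124 = 644
p = (644 + 124) / 1174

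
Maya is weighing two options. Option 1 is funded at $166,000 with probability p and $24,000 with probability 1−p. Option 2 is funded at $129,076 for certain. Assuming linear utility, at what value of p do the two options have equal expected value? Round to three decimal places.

p·166000 + (1−p)·24000 = 129076
142000p + 24000 = 129076
p = (129076 − 24000) / 142000

p = 0.740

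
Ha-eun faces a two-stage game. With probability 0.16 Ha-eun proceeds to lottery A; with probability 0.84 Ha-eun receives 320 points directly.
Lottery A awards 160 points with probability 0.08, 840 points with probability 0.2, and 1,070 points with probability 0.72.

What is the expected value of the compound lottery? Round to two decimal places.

EV(A) = 0.08 × 160 + 0.2 × 840 + 0.72 × 1070 = 12.8 + 168 + 770.4 = 951.2
Branch B: 320 (certain)
Overall = 0.16 × 951.2 + 0.84 × 320 = 152.192 + 268.8 = 420.992

420.99 points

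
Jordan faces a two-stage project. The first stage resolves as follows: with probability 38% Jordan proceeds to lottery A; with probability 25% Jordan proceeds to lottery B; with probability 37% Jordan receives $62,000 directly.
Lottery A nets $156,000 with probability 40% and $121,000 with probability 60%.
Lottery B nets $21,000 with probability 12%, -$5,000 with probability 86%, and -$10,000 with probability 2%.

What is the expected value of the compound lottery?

EV(A) = 0.4 × 156000 + 0.6 × 121000 = 62400 + 72600 = 135000
EV(B) = 0.12 × 21000 + 0.86 × (-5000) + 0.02 × (-10000) = 2520 − 4300 − 200 = -1980
Branch C: 62000 (certain)
Overall = 0.38 × 135000 + 0.25 × (-1980) + 0.37 × 62000 = 51300 − 495 + 22940 = 73745

$73,745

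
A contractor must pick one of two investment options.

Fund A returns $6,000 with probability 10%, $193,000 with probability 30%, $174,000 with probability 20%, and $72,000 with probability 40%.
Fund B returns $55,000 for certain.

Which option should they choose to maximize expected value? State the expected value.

Fund A = 0.1 × 6000 + 0.3 × 193000 + 0.2 × 174000 + 0.4 × 72000 = 600 + 57900 + 34800 + 28800 = 122100
Fund B: 55000 (certain)

Fund A ($122,100)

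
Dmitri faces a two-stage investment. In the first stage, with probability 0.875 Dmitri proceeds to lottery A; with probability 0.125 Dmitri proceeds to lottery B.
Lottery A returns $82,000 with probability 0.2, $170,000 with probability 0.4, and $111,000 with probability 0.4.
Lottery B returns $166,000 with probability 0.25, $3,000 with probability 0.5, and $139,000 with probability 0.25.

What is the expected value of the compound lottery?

EV(A) = 0.2 × 82000 + 0.4 × 170000 + 0.4 × 111000 = 16400 + 68000 + 44400 = 128800
EV(B) = 0.25 × 166000 + 0.5 × 3000 + 0.25 × 139000 = 41500 + 1500 + 34750 = 77750
Overall = 0.875 × 128800 + 0.125 × 77750 = 112700 + 9718.75 = 122418.75

$122,418.75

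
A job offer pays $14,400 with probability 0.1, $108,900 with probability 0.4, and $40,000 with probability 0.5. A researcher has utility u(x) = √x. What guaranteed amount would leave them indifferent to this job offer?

E[u] = 0.1·√14400 + 0.4·√108900 + 0.5·√40000 = 0.1·120 + 0.4·330 + 0.5·200 = 244
CE = (244)² = 59536

$59,536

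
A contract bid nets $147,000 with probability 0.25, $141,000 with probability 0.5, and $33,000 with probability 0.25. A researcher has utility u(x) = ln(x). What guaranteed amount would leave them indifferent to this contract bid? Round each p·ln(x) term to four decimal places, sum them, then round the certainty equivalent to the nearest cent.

$99,101.51

E[u] = 0.25·ln(147000) + 0.5·ln(141000) + 0.25·ln(33000) = 2.9745 + 5.9283 + 2.6011 = 11.5039
CE = e^11.5039 ≈ 99101.51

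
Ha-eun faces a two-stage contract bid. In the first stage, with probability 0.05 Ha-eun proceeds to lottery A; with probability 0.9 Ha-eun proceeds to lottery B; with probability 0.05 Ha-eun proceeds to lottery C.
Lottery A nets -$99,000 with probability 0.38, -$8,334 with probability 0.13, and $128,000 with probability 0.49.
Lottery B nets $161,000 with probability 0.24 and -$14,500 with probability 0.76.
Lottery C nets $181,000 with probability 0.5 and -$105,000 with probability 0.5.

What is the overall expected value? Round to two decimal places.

EV(A) = 0.38 × (-99000) + 0.13 × (-8334) + 0.49 × 128000 = -37620 − 1083.42 + 62720 = 24016.58
EV(B) = 0.24 × 161000 + 0.76 × (-14500) = 38640 − 11020 = 27620
EV(C) = 0.5 × 181000 + 0.5 × (-105000) = 90500 − 52500 = 38000
Overall = 0.05 × 24016.58 + 0.9 × 27620 + 0.05 × 38000 = 1200.829 + 24858 + 1900 = 27958.829

$27,958.83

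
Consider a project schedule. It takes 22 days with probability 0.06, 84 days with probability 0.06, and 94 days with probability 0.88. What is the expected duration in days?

89.08 days

EV = 0.06 × 22 + 0.06 × 84 + 0.88 × 94 = 1.32 + 5.04 + 82.72 = 89.08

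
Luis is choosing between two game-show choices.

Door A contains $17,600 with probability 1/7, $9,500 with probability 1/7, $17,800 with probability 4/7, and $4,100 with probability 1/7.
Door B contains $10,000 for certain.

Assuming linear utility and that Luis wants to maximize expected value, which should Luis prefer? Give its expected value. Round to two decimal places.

Door A = 1/7 × 17600 + 1/7 × 9500 + 4/7 × 17800 + 1/7 × 4100 = 2514.2857 + 1357.1429 + 10171.4286 + 585.7143 = 14628.5714
Door B: 10000 (certain)

Door A ($14,628.57)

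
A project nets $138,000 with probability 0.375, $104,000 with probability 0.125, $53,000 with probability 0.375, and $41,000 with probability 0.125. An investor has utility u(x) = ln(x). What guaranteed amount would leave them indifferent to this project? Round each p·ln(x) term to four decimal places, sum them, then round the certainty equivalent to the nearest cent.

$79,945.47

E[u] = 0.375·ln(138000) + 0.125·ln(104000) + 0.375·ln(53000) + 0.125·ln(41000) = 4.4381 + 1.4440 + 4.0793 + 1.3277 = 11.2891
CE = e^11.2891 ≈ 79945.47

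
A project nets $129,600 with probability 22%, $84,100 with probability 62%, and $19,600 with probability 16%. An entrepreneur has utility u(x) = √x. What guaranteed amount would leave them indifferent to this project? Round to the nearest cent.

$79,185.96

E[u] = 0.22·√129600 + 0.62·√84100 + 0.16·√19600 = 0.22·360 + 0.62·290 + 0.16·140 = 281.4
CE = (281.4)² = 79185.96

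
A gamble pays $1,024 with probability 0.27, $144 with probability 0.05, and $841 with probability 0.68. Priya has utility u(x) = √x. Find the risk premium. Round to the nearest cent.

E[u] = 0.27·√1024 + 0.05·√144 + 0.68·√841 = 0.27·32 + 0.05·12 + 0.68·29 = 28.96
CE = (28.96)² = 838.6816
Risk premium = EV − CE = 855.56 − 838.6816 = 16.8784

$16.88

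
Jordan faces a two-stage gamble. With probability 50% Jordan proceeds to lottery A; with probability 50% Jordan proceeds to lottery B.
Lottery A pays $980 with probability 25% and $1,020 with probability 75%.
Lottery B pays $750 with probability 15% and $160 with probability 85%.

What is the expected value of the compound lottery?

$629.25

EV(A) = 0.25 × 980 + 0.75 × 1020 = 245 + 765 = 1010
EV(B) = 0.15 × 750 + 0.85 × 160 = 112.5 + 136 = 248.5
Overall = 0.5 × 1010 + 0.5 × 248.5 = 505 + 124.25 = 629.25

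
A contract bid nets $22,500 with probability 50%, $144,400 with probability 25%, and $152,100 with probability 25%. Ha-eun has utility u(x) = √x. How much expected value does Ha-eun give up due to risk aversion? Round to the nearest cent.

$13,818.75

E[u] = 0.5·√22500 + 0.25·√144400 + 0.25·√152100 = 0.5·150 + 0.25·380 + 0.25·390 = 267.5
CE = (267.5)² = 71556.25
Risk premium = EV − CE = 85375 − 71556.25 = 13818.75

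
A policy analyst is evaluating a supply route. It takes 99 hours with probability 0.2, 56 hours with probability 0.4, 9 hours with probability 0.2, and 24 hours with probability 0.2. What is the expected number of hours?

48.8 hours

EV = 0.2 × 99 + 0.4 × 56 + 0.2 × 9 + 0.2 × 24 = 19.8 + 22.4 + 1.8 + 4.8 = 48.8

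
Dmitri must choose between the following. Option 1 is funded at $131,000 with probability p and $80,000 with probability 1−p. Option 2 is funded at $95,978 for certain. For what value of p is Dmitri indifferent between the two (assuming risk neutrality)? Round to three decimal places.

p = 0.313

p·131000 + (1−p)·80000 = 95978
51000p + 80000 = 95978
p = (95978 − 80000) / 51000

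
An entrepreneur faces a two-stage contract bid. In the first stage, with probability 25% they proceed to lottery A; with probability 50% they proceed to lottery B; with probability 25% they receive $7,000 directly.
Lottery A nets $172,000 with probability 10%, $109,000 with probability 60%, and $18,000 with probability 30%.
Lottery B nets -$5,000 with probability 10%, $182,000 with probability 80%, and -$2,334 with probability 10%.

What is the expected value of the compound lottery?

EV(A) = 0.1 × 172000 + 0.6 × 109000 + 0.3 × 18000 = 17200 + 65400 + 5400 = 88000
EV(B) = 0.1 × (-5000) + 0.8 × 182000 + 0.1 × (-2334) = -500 + 145600 − 233.4 = 144866.6
Branch C: 7000 (certain)
Overall = 0.25 × 88000 + 0.5 × 144866.6 + 0.25 × 7000 = 22000 + 72433.3 + 1750 = 96183.3

$96,183.30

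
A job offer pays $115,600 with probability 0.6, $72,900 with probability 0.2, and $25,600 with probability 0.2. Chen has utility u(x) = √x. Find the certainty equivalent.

$84,100

E[u] = 0.6·√115600 + 0.2·√72900 + 0.2·√25600 = 0.6·340 + 0.2·270 + 0.2·160 = 290
CE = (290)² = 84100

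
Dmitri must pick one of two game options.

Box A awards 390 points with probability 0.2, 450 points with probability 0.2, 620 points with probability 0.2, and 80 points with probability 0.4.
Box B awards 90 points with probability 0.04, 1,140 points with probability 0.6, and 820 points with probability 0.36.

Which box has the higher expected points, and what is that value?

Box B (982.8 points)

Box A = 0.2 × 390 + 0.2 × 450 + 0.2 × 620 + 0.4 × 80 = 78 + 90 + 124 + 32 = 324
Box B = 0.04 × 90 + 0.6 × 1140 + 0.36 × 820 = 3.6 + 684 + 295.2 = 982.8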